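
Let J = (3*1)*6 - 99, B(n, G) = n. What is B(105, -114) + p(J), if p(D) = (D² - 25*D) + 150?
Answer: 8841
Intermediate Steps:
J = -81 (J = 3*6 - 99 = 18 - 99 = -81)
p(D) = 150 + D² - 25*D
B(105, -114) + p(J) = 105 + (150 + (-81)² - 25*(-81)) = 105 + (150 + 6561 + 2025) = 105 + 8736 = 8841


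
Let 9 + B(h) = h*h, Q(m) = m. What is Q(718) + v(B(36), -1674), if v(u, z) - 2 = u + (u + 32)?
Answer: 3326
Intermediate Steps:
B(h) = -9 + h² (B(h) = -9 + h*h = -9 + h²)
v(u, z) = 34 + 2*u (v(u, z) = 2 + (u + (u + 32)) = 2 + (u + (32 + u)) = 2 + (32 + 2*u) = 34 + 2*u)
Q(718) + v(B(36), -1674) = 718 + (34 + 2*(-9 + 36²)) = 718 + (34 + 2*(-9 + 1296)) = 718 + (34 + 2*1287) = 718 + (34 + 2574) = 718 + 2608 = 3326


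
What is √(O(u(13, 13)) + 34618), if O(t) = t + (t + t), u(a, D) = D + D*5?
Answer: 2*√8713 ≈ 186.69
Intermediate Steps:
u(a, D) = 6*D (u(a, D) = D + 5*D = 6*D)
O(t) = 3*t (O(t) = t + 2*t = 3*t)
√(O(u(13, 13)) + 34618) = √(3*(6*13) + 34618) = √(3*78 + 34618) = √(234 + 34618) = √34852 = 2*√8713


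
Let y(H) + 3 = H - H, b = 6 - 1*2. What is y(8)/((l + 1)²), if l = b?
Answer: -3/25 ≈ -0.12000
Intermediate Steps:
b = 4 (b = 6 - 2 = 4)
y(H) = -3 (y(H) = -3 + (H - H) = -3 + 0 = -3)
l = 4
y(8)/((l + 1)²) = -3/(4 + 1)² = -3/(5²) = -3/25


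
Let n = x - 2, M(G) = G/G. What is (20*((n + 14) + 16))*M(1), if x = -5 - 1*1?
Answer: 440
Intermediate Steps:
x = -6 (x = -5 - 1 = -6)
M(G) = 1
n = -8 (n = -6 - 2 = -8)
(20*((n + 14) + 16))*M(1) = (20*((-8 + 14) + 16))*1 = (20*(6 + 16))*1 = (20*22)*1 = 440*1 = 440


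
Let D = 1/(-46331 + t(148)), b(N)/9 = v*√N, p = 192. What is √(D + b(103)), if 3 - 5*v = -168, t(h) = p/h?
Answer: √(-1585634075 + 22611589838269695*√103)/8570995 ≈ 55.891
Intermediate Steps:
t(h) = 192/h
v = 171/5 (v = ⅗ - ⅕*(-168) = ⅗ + 168/5 = 171/5 ≈ 34.200)
b(N) = 1539*√N/5 (b(N) = 9*(171*√N/5) = 1539*√N/5)
D = -37/1714199 (D = 1/(-46331 + 192/148) = 1/(-46331 + 192*(1/148)) = 1/(-46331 + 48/37) = 1/(-1714199/37) = -37/1714199 ≈ -2.1584e-5)
√(D + b(103)) = √(-37/1714199 + 1539*√103/5)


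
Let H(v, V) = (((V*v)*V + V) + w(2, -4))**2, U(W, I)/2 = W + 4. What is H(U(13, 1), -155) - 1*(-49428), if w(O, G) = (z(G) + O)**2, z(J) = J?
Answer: 666997306029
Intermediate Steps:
U(W, I) = 8 + 2*W (U(W, I) = 2*(W + 4) = 2*(4 + W) = 8 + 2*W)
w(O, G) = (G + O)**2
H(v, V) = (4 + V + v*V**2)**2 (H(v, V) = (((V*v)*V + V) + (-4 + 2)**2)**2 = ((v*V**2 + V) + (-2)**2)**2 = ((V + v*V**2) + 4)**2 = (4 + V + v*V**2)**2)
H(U(13, 1), -155) - 1*(-49428) = (4 - 155 + (8 + 2*13)*(-155)**2)**2 - 1*(-49428) = (4 - 155 + (8 + 26)*24025)**2 + 49428 = (4 - 155 + 34*24025)**2 + 49428 = (4 - 155 + 816850)**2 + 49428 = 816699**2 + 49428 = 666997256601 + 49428 = 666997306029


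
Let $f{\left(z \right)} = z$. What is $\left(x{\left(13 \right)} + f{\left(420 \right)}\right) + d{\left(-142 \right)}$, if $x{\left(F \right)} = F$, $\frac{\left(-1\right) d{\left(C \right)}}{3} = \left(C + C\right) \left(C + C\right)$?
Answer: $-241535$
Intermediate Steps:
$d{\left(C \right)} = - 12 C^{2}$ ($d{\left(C \right)} = - 3 \left(C + C\right) \left(C + C\right) = - 3 \cdot 2 C 2 C = - 3 \cdot 4 C^{2} = - 12 C^{2}$)
$\left(x{\left(13 \right)} + f{\left(420 \right)}\right) + d{\left(-142 \right)} = \left(13 + 420\right) - 12 \left(-142\right)^{2} = 433 - 241968 = -241535$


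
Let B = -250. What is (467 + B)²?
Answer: 47089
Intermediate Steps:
(467 + B)² = (467 - 250)² = 217² = 47089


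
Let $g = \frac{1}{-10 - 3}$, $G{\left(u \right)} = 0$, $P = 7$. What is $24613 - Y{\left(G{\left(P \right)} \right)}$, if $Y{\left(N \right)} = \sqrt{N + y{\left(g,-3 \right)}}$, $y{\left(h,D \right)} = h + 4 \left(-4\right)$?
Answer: $24613 - \frac{i \sqrt{2717}}{13} \approx 24613.0 - 4.0096 i$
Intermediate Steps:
$g = - \frac{1}{13}$ ($g = \frac{1}{-13} = - \frac{1}{13} \approx -0.076923$)
$y{\left(h,D \right)} = -16 + h$ ($y{\left(h,D \right)} = h - 16 = -16 + h$)
$Y{\left(N \right)} = \sqrt{- \frac{209}{13} + N}$ ($Y{\left(N \right)} = \sqrt{N - \frac{209}{13}} = \sqrt{- \frac{209}{13} + N}$)
$24613 - Y{\left(G{\left(P \right)} \right)} = 24613 - \frac{\sqrt{-2717 + 169 \cdot 0}}{13} = 24613 - \frac{\sqrt{-2717 + 0}}{13} = 24613 - \frac{\sqrt{-2717}}{13} = 24613 - \frac{i \sqrt{2717}}{13}$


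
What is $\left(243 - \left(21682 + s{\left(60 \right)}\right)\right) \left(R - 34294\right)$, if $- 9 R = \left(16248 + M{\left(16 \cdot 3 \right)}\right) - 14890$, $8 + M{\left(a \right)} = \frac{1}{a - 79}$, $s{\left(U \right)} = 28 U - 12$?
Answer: $\frac{222055381625}{279} \approx 7.959 \cdot 10^{8}$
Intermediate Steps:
$s{\left(U \right)} = -12 + 28 U$
$M{\left(a \right)} = -8 + \frac{1}{-79 + a}$ ($M{\left(a \right)} = -8 + \frac{1}{a - 79} = -8 + \frac{1}{-79 + a}$)
$R = - \frac{41849}{279}$ ($R = - \frac{\left(16248 + \frac{633 - 8 \cdot 16 \cdot 3}{-79 + 16 \cdot 3}\right) - 14890}{9} = - \frac{\left(16248 + \frac{633 - 384}{-79 + 48}\right) - 14890}{9} = - \frac{\left(16248 + \frac{633 - 384}{-31}\right) - 14890}{9} = - \frac{\left(16248 - \frac{249}{31}\right) - 14890}{9} = - \frac{\frac{503439}{31} - 14890}{9} = \left(- \frac{1}{9}\right) \frac{41849}{31} = - \frac{41849}{279} \approx -150.0$)
$\left(243 - \left(21682 + s{\left(60 \right)}\right)\right) \left(R - 34294\right) = \left(243 - \left(21670 + 1680\right)\right) \left(- \frac{41849}{279} - 34294\right) = \left(243 - 23350\right) \left(- \frac{9609875}{279}\right) = \left(-23107\right) \left(- \frac{9609875}{279}\right) = \frac{222055381625}{279}$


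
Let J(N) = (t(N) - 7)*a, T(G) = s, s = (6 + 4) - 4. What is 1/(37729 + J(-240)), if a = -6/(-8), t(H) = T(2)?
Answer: 4/150913 ≈ 2.6505e-5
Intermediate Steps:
s = 6 (s = 10 - 4 = 6)
T(G) = 6
t(H) = 6
a = 3/4 (a = -6*(-1/8) = 3/4 ≈ 0.75000)
J(N) = -3/4 (J(N) = (6 - 7)*(3/4) = -1*3/4 = -3/4)
1/(37729 + J(-240)) = 1/(37729 - 3/4) = 1/(150913/4) = 4/150913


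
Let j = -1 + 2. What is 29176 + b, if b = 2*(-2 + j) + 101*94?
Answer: 38668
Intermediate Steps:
j = 1
b = 9492 (b = 2*(-2 + 1) + 101*94 = 2*(-1) + 9494 = -2 + 9494 = 9492)
29176 + b = 29176 + 9492 = 38668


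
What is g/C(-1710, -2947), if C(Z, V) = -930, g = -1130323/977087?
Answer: 1130323/908690910 ≈ 0.0012439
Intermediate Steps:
g = -1130323/977087 (g = -1130323*1/977087 = -1130323/977087 ≈ -1.1568)
g/C(-1710, -2947) = -1130323/977087/(-930) = -1130323/977087*(-1/930) = 1130323/908690910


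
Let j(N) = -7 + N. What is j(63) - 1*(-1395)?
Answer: 1451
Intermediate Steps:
j(63) - 1*(-1395) = (-7 + 63) - 1*(-1395) = 56 + 1395 = 1451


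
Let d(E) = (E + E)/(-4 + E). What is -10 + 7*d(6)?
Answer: 32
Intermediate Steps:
d(E) = 2*E/(-4 + E) (d(E) = (2*E)/(-4 + E) = 2*E/(-4 + E))
-10 + 7*d(6) = -10 + 7*(2*6/(-4 + 6)) = -10 + 7*(2*6/2) = -10 + 7*(2*6*(1/2)) = -10 + 7*6 = -10 + 42 = 32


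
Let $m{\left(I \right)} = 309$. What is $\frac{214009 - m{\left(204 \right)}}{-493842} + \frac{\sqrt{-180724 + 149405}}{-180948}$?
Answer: $- \frac{106850}{246921} - \frac{i \sqrt{31319}}{180948} \approx -0.43273 - 0.00097802 i$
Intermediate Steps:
$\frac{214009 - m{\left(204 \right)}}{-493842} + \frac{\sqrt{-180724 + 149405}}{-180948} = \frac{214009 - 309}{-493842} + \frac{\sqrt{-180724 + 149405}}{-180948} = \left(214009 - 309\right) \left(- \frac{1}{493842}\right) + \sqrt{-31319} \left(- \frac{1}{180948}\right) = 213700 \left(- \frac{1}{493842}\right) + i \sqrt{31319} \left(- \frac{1}{180948}\right) = - \frac{106850}{246921} - \frac{i \sqrt{31319}}{180948}$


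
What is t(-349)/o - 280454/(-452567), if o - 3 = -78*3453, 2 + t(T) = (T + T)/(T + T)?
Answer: 75535408841/121890322677 ≈ 0.61970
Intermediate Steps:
t(T) = -1 (t(T) = -2 + (T + T)/(T + T) = -2 + (2*T)/((2*T)) = -2 + (2*T)*(1/(2*T)) = -2 + 1 = -1)
o = -269331 (o = 3 - 78*3453 = 3 - 269334 = -269331)
t(-349)/o - 280454/(-452567) = -1/(-269331) - 280454/(-452567) = -1*(-1/269331) - 280454*(-1/452567) = 1/269331 + 280454/452567 = 75535408841/121890322677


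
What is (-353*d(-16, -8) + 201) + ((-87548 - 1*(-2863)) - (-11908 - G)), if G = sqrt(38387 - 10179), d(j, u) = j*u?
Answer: -117760 + 4*sqrt(1763) ≈ -1.1759e+5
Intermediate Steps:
G = 4*sqrt(1763) (G = sqrt(28208) = 4*sqrt(1763) ≈ 167.95)
(-353*d(-16, -8) + 201) + ((-87548 - 1*(-2863)) - (-11908 - G)) = (-(-5648)*(-8) + 201) + ((-87548 - 1*(-2863)) - (-11908 - 4*sqrt(1763))) = (-353*128 + 201) + ((-87548 + 2863) - (-11908 - 4*sqrt(1763))) = (-45184 + 201) + (-84685 + (11908 + 4*sqrt(1763))) = -44983 + (-72777 + 4*sqrt(1763)) = -117760 + 4*sqrt(1763)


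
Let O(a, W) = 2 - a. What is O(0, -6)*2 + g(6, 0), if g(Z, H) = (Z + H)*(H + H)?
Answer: 4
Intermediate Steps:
g(Z, H) = 2*H*(H + Z) (g(Z, H) = (H + Z)*(2*H) = 2*H*(H + Z))
O(0, -6)*2 + g(6, 0) = (2 - 1*0)*2 + 2*0*(0 + 6) = (2 + 0)*2 + 2*0*6 = 2*2 + 0 = 4 + 0 = 4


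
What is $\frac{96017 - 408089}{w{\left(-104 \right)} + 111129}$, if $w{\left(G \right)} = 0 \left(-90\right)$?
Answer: $- \frac{104024}{37043} \approx -2.8082$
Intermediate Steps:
$w{\left(G \right)} = 0$
$\frac{96017 - 408089}{w{\left(-104 \right)} + 111129} = \frac{96017 - 408089}{0 + 111129} = - \frac{312072}{111129} = \left(-312072\right) \frac{1}{111129} = - \frac{104024}{37043}$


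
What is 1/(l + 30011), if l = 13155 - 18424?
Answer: 1/24742 ≈ 4.0417e-5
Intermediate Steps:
l = -5269
1/(l + 30011) = 1/(-5269 + 30011) = 1/24742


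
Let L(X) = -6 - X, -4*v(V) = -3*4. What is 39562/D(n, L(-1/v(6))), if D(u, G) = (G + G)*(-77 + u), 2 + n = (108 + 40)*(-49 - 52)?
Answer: 19781/85153 ≈ 0.23230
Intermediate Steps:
v(V) = 3 (v(V) = -(-3)*4/4 = -¼*(-12) = 3)
n = -14950 (n = -2 + (108 + 40)*(-49 - 52) = -2 + 148*(-101) = -2 - 14948 = -14950)
D(u, G) = 2*G*(-77 + u) (D(u, G) = (2*G)*(-77 + u) = 2*G*(-77 + u))
39562/D(n, L(-1/v(6))) = 39562/((2*(-6 - (-1)/3)*(-77 - 14950))) = 39562/((2*(-6 - (-1)/3)*(-15027))) = 39562/((2*(-6 - 1*(-⅓))*(-15027))) = 39562/((2*(-6 + ⅓)*(-15027))) = 39562/((2*(-17/3)*(-15027))) = 39562/170306 = 39562*(1/170306) = 19781/85153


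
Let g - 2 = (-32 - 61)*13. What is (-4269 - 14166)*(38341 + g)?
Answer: -684565290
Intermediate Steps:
g = -1207 (g = 2 + (-32 - 61)*13 = 2 - 93*13 = 2 - 1209 = -1207)
(-4269 - 14166)*(38341 + g) = (-4269 - 14166)*(38341 - 1207) = -18435*37134 = -684565290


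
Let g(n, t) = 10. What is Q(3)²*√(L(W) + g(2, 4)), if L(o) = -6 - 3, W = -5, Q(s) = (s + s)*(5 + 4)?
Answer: 2916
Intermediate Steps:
Q(s) = 18*s (Q(s) = (2*s)*9 = 18*s)
L(o) = -9
Q(3)²*√(L(W) + g(2, 4)) = (18*3)²*√(-9 + 10) = 54²*√1 = 2916*1 = 2916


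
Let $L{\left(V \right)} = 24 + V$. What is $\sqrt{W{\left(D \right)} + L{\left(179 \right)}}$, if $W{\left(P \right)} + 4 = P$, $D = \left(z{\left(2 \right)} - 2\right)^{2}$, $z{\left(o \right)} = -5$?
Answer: $2 \sqrt{62} \approx 15.748$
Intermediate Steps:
$D = 49$ ($D = \left(-5 - 2\right)^{2} = \left(-7\right)^{2} = 49$)
$W{\left(P \right)} = -4 + P$
$\sqrt{W{\left(D \right)} + L{\left(179 \right)}} = \sqrt{\left(-4 + 49\right) + \left(24 + 179\right)} = \sqrt{45 + 203} = \sqrt{248} = 2 \sqrt{62}$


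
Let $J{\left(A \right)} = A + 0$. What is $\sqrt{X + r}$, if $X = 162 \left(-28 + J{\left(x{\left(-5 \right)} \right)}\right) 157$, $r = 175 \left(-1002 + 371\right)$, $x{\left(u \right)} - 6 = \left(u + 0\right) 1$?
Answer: $i \sqrt{797143} \approx 892.83 i$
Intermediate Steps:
$x{\left(u \right)} = 6 + u$ ($x{\left(u \right)} = 6 + \left(u + 0\right) 1 = 6 + u 1 = 6 + u$)
$J{\left(A \right)} = A$
$r = -110425$ ($r = 175 \left(-631\right) = -110425$)
$X = -686718$ ($X = 162 \left(-28 + \left(6 - 5\right)\right) 157 = 162 \left(-28 + 1\right) 157 = 162 \left(-27\right) 157 = \left(-4374\right) 157 = -686718$)
$\sqrt{X + r} = \sqrt{-686718 - 110425} = \sqrt{-797143} = i \sqrt{797143}$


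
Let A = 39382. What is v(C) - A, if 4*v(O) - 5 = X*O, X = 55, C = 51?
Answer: -77359/2 ≈ -38680.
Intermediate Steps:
v(O) = 5/4 + 55*O/4 (v(O) = 5/4 + (55*O)/4 = 5/4 + 55*O/4)
v(C) - A = (5/4 + (55/4)*51) - 1*39382 = (5/4 + 2805/4) - 39382 = 1405/2 - 39382 = -77359/2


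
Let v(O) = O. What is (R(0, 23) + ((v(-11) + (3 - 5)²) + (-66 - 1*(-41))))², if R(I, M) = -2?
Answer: 1156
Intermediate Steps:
(R(0, 23) + ((v(-11) + (3 - 5)²) + (-66 - 1*(-41))))² = (-2 + ((-11 + (3 - 5)²) + (-66 - 1*(-41))))² = (-2 + ((-11 + (-2)²) + (-66 + 41)))² = (-2 + ((-11 + 4) - 25))² = (-2 + (-7 - 25))² = (-2 - 32)² = (-34)² = 1156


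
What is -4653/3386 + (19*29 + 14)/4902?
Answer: -5223979/4149543 ≈ -1.2589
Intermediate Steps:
-4653/3386 + (19*29 + 14)/4902 = -4653*1/3386 + (551 + 14)*(1/4902) = -4653/3386 + 565*(1/4902) = -4653/3386 + 565/4902 = -5223979/4149543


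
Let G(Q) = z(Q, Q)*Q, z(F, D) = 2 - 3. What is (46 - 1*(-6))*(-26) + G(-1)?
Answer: -1351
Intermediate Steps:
z(F, D) = -1
G(Q) = -Q
(46 - 1*(-6))*(-26) + G(-1) = (46 - 1*(-6))*(-26) - 1*(-1) = (46 + 6)*(-26) + 1 = 52*(-26) + 1 = -1352 + 1 = -1351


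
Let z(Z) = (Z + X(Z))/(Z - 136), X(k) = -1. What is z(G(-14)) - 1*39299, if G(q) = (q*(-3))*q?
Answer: -28451887/724 ≈ -39298.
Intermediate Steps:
G(q) = -3*q² (G(q) = (-3*q)*q = -3*q²)
z(Z) = (-1 + Z)/(-136 + Z) (z(Z) = (Z - 1)/(Z - 136) = (-1 + Z)/(-136 + Z))
z(G(-14)) - 1*39299 = (-1 - 3*(-14)²)/(-136 - 3*(-14)²) - 1*39299 = (-1 - 3*196)/(-136 - 3*196) - 39299 = (-1 - 588)/(-136 - 588) - 39299 = -589/(-724) - 39299 = -1/724*(-589) - 39299 = 589/724 - 39299 = -28451887/724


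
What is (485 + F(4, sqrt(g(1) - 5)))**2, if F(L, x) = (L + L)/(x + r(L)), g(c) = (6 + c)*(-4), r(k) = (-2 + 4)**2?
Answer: (1889560*sqrt(33) + 3967721*I)/(8*sqrt(33) + 17*I) ≈ 2.3586e+5 - 910.98*I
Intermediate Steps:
r(k) = 4 (r(k) = 2**2 = 4)
g(c) = -24 - 4*c
F(L, x) = 2*L/(4 + x) (F(L, x) = (L + L)/(x + 4) = (2*L)/(4 + x) = 2*L/(4 + x))
(485 + F(4, sqrt(g(1) - 5)))**2 = (485 + 2*4/(4 + sqrt((-24 - 4*1) - 5)))**2 = (485 + 2*4/(4 + sqrt((-24 - 4) - 5)))**2 = (485 + 2*4/(4 + sqrt(-28 - 5)))**2 = (485 + 2*4/(4 + sqrt(-33)))**2 = (485 + 2*4/(4 + I*sqrt(33)))**2 = (485 + 8/(4 + I*sqrt(33)))**2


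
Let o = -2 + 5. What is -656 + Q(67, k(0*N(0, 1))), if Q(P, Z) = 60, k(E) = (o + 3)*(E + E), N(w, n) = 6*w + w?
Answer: -596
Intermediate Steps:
o = 3
N(w, n) = 7*w
k(E) = 12*E (k(E) = (3 + 3)*(E + E) = 6*(2*E) = 12*E)
-656 + Q(67, k(0*N(0, 1))) = -656 + 60 = -596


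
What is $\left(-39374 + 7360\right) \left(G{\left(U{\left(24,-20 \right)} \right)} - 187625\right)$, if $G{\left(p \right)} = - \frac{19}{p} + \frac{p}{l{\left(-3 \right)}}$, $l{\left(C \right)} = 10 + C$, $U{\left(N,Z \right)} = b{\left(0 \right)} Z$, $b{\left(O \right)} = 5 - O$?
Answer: $\frac{2102477303569}{350} \approx 6.0071 \cdot 10^{9}$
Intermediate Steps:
$U{\left(N,Z \right)} = 5 Z$ ($U{\left(N,Z \right)} = \left(5 - 0\right) Z = \left(5 + 0\right) Z = 5 Z$)
$G{\left(p \right)} = - \frac{19}{p} + \frac{p}{7}$ ($G{\left(p \right)} = - \frac{19}{p} + \frac{p}{10 - 3} = - \frac{19}{p} + \frac{p}{7}$)
$\left(-39374 + 7360\right) \left(G{\left(U{\left(24,-20 \right)} \right)} - 187625\right) = \left(-39374 + 7360\right) \left(\left(- \frac{19}{5 \left(-20\right)} + \frac{5 \left(-20\right)}{7}\right) - 187625\right) = - 32014 \left(\left(- \frac{19}{-100} + \frac{1}{7} \left(-100\right)\right) - 187625\right) = - 32014 \left(\left(\left(-19\right) \left(- \frac{1}{100}\right) - \frac{100}{7}\right) - 187625\right) = - 32014 \left(\left(\frac{19}{100} - \frac{100}{7}\right) - 187625\right) = - 32014 \left(- \frac{9867}{700} - 187625\right) = \left(-32014\right) \left(- \frac{131347367}{700}\right) = \frac{2102477303569}{350}$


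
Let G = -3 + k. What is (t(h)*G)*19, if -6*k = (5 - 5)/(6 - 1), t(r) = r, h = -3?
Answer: 171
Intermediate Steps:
k = 0 (k = -(5 - 5)/(6*(6 - 1)) = -0/5 = -1/6*0 = 0)
G = -3 (G = -3 + 0 = -3)
(t(h)*G)*19 = -3*(-3)*19 = 9*19 = 171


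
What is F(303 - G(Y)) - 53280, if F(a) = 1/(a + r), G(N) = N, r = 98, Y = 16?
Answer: -20512799/385 ≈ -53280.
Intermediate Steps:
F(a) = 1/(98 + a) (F(a) = 1/(a + 98) = 1/(98 + a))
F(303 - G(Y)) - 53280 = 1/(98 + (303 - 1*16)) - 53280 = 1/(98 + (303 - 16)) - 53280 = 1/(98 + 287) - 53280 = 1/385 - 53280 = -20512799/385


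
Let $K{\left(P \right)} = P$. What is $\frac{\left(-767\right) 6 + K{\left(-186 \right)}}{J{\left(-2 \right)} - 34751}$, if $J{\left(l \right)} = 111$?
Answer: $\frac{1197}{8660} \approx 0.13822$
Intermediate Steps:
$\frac{\left(-767\right) 6 + K{\left(-186 \right)}}{J{\left(-2 \right)} - 34751} = \frac{\left(-767\right) 6 - 186}{111 - 34751} = \frac{-4602 - 186}{-34640} = \left(-4788\right) \left(- \frac{1}{34640}\right) = \frac{1197}{8660}$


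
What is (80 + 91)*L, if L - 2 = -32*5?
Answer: -27018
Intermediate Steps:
L = -158 (L = 2 - 32*5 = 2 - 160 = -158)
(80 + 91)*L = (80 + 91)*(-158) = 171*(-158) = -27018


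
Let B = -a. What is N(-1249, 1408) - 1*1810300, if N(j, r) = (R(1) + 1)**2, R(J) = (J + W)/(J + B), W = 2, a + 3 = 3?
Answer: -1810284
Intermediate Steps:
a = 0 (a = -3 + 3 = 0)
B = 0 (B = -1*0 = 0)
R(J) = (2 + J)/J (R(J) = (J + 2)/(J + 0) = (2 + J)/J)
N(j, r) = 16 (N(j, r) = ((2 + 1)/1 + 1)**2 = (1*3 + 1)**2 = (3 + 1)**2 = 4**2 = 16)
N(-1249, 1408) - 1*1810300 = 16 - 1*1810300 = 16 - 1810300 = -1810284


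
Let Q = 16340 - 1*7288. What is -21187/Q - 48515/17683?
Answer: -813807501/160066516 ≈ -5.0842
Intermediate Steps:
Q = 9052 (Q = 16340 - 7288 = 9052)
-21187/Q - 48515/17683 = -21187/9052 - 48515/17683 = -813807501/160066516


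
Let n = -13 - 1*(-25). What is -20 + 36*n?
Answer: 412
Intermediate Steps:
n = 12 (n = -13 + 25 = 12)
-20 + 36*n = -20 + 36*12 = -20 + 432 = 412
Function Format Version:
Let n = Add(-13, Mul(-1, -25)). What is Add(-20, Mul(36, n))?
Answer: 412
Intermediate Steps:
n = 12 (n = Add(-13, 25) = 12)
Add(-20, Mul(36, n)) = Add(-20, Mul(36, 12)) = Add(-20, 432) = 412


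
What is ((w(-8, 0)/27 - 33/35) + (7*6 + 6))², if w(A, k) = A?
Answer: 1952667721/893025 ≈ 2186.6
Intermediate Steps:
((w(-8, 0)/27 - 33/35) + (7*6 + 6))² = ((-8/27 - 33/35) + (7*6 + 6))² = ((-8*1/27 - 33*1/35) + (42 + 6))² = ((-8/27 - 33/35) + 48)² = (-1171/945 + 48)² = (44189/945)² = 1952667721/893025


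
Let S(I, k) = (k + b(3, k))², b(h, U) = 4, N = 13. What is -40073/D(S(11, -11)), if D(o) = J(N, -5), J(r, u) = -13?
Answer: 40073/13 ≈ 3082.5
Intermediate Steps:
S(I, k) = (4 + k)² (S(I, k) = (k + 4)² = (4 + k)²)
D(o) = -13
-40073/D(S(11, -11)) = -40073/(-13) = -40073*(-1/13) = 40073/13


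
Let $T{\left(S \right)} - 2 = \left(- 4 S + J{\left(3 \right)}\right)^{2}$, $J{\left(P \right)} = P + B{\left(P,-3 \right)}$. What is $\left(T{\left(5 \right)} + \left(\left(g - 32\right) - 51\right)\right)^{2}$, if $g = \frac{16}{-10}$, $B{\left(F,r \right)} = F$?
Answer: $\frac{321489}{25} \approx 12860.0$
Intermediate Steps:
$g = - \frac{8}{5}$ ($g = 16 \left(- \frac{1}{10}\right) = - \frac{8}{5} \approx -1.6$)
$J{\left(P \right)} = 2 P$ ($J{\left(P \right)} = P + P = 2 P$)
$T{\left(S \right)} = 2 + \left(6 - 4 S\right)^{2}$ ($T{\left(S \right)} = 2 + \left(- 4 S + 2 \cdot 3\right)^{2} = 2 + \left(- 4 S + 6\right)^{2} = 2 + \left(6 - 4 S\right)^{2}$)
$\left(T{\left(5 \right)} + \left(\left(g - 32\right) - 51\right)\right)^{2} = \left(\left(38 - 240 + 16 \cdot 5^{2}\right) - \frac{423}{5}\right)^{2} = \left(\left(38 - 240 + 16 \cdot 25\right) - \frac{423}{5}\right)^{2} = \left(\left(38 - 240 + 400\right) - \frac{423}{5}\right)^{2} = \left(198 - \frac{423}{5}\right)^{2} = \left(\frac{567}{5}\right)^{2} = \frac{321489}{25}$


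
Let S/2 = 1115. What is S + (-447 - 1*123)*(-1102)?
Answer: 630370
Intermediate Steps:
S = 2230 (S = 2*1115 = 2230)
S + (-447 - 1*123)*(-1102) = 2230 + (-447 - 1*123)*(-1102) = 2230 + (-447 - 123)*(-1102) = 2230 - 570*(-1102) = 2230 + 628140 = 630370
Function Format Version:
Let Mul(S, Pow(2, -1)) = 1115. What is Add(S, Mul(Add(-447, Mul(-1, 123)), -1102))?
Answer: 630370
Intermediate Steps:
S = 2230 (S = Mul(2, 1115) = 2230)
Add(S, Mul(Add(-447, Mul(-1, 123)), -1102)) = Add(2230, Mul(Add(-447, Mul(-1, 123)), -1102)) = Add(2230, Mul(Add(-447, -123), -1102)) = Add(2230, Mul(-570, -1102)) = Add(2230, 628140) = 630370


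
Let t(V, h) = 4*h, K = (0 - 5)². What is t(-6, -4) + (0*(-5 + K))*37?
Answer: -16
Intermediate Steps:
K = 25 (K = (-5)² = 25)
t(-6, -4) + (0*(-5 + K))*37 = 4*(-4) + (0*(-5 + 25))*37 = -16 + (0*20)*37 = -16 + 0*37 = -16 + 0 = -16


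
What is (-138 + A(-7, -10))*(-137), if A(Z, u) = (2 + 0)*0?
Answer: 18906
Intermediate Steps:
A(Z, u) = 0 (A(Z, u) = 2*0 = 0)
(-138 + A(-7, -10))*(-137) = (-138 + 0)*(-137) = -138*(-137) = 18906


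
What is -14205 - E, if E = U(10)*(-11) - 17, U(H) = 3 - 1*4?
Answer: -14199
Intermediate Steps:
U(H) = -1 (U(H) = 3 - 4 = -1)
E = -6 (E = -1*(-11) - 17 = 11 - 17 = -6)
-14205 - E = -14205 - 1*(-6) = -14205 + 6 = -14199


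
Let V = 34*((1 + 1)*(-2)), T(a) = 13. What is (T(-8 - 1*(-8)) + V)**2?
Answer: 15129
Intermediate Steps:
V = -136 (V = 34*(2*(-2)) = 34*(-4) = -136)
(T(-8 - 1*(-8)) + V)**2 = (13 - 136)**2 = (-123)**2 = 15129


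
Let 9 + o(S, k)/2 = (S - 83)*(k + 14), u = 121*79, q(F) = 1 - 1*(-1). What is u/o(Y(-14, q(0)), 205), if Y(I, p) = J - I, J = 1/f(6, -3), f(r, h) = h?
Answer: -9559/30386 ≈ -0.31459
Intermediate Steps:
q(F) = 2 (q(F) = 1 + 1 = 2)
J = -⅓ (J = 1/(-3) = -⅓ ≈ -0.33333)
u = 9559
Y(I, p) = -⅓ - I
o(S, k) = -18 + 2*(-83 + S)*(14 + k) (o(S, k) = -18 + 2*((S - 83)*(k + 14)) = -18 + 2*((-83 + S)*(14 + k)) = -18 + 2*(-83 + S)*(14 + k))
u/o(Y(-14, q(0)), 205) = 9559/(-2342 - 166*205 + 28*(-⅓ - 1*(-14)) + 2*(-⅓ - 1*(-14))*205) = 9559/(-2342 - 34030 + 28*(-⅓ + 14) + 2*(-⅓ + 14)*205) = 9559/(-2342 - 34030 + 28*(41/3) + 2*(41/3)*205) = 9559/(-2342 - 34030 + 1148/3 + 16810/3) = 9559/(-30386) = 9559*(-1/30386) = -9559/30386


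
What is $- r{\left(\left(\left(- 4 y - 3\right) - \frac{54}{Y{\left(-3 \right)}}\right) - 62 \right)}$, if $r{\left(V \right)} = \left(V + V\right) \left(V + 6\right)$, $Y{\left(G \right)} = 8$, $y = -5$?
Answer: $- \frac{37881}{8} \approx -4735.1$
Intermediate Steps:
$r{\left(V \right)} = 2 V \left(6 + V\right)$
$- r{\left(\left(\left(- 4 y - 3\right) - \frac{54}{Y{\left(-3 \right)}}\right) - 62 \right)} = - 2 \left(\left(\left(\left(-4\right) \left(-5\right) - 3\right) - \frac{54}{8}\right) - 62\right) \left(6 - \left(45 + \frac{27}{4}\right)\right) = - 2 \left(\left(\left(20 - 3\right) - \frac{27}{4}\right) - 62\right) \left(6 + \left(\left(\left(20 - 3\right) - \frac{27}{4}\right) - 62\right)\right) = - 2 \left(\left(17 - \frac{27}{4}\right) - 62\right) \left(6 + \left(\left(17 - \frac{27}{4}\right) - 62\right)\right) = - 2 \left(\frac{41}{4} - 62\right) \left(6 + \left(\frac{41}{4} - 62\right)\right) = - \frac{2 \left(-207\right) \left(6 - \frac{207}{4}\right)}{4} = - \frac{2 \left(-207\right) \left(-183\right)}{4 \cdot 4} = \left(-1\right) \frac{37881}{8} = - \frac{37881}{8}$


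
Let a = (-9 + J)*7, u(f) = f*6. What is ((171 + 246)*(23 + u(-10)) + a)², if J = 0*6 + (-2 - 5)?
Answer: 241522681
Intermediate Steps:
J = -7 (J = 0 - 7 = -7)
u(f) = 6*f
a = -112 (a = (-9 - 7)*7 = -16*7 = -112)
((171 + 246)*(23 + u(-10)) + a)² = ((171 + 246)*(23 + 6*(-10)) - 112)² = (417*(23 - 60) - 112)² = (417*(-37) - 112)² = (-15429 - 112)² = (-15541)² = 241522681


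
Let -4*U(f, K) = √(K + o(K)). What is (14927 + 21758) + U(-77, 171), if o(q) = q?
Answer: 36685 - 3*√38/4 ≈ 36680.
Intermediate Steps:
U(f, K) = -√2*√K/4 (U(f, K) = -√(K + K)/4 = -√2*√K/4)
(14927 + 21758) + U(-77, 171) = (14927 + 21758) - √2*√171/4 = 36685 - √2*3*√19/4 = 36685 - 3*√38/4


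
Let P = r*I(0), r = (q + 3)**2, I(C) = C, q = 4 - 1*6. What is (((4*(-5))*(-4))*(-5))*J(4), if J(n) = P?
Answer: 0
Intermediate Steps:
q = -2 (q = 4 - 6 = -2)
r = 1 (r = (-2 + 3)**2 = 1**2 = 1)
P = 0 (P = 1*0 = 0)
J(n) = 0
(((4*(-5))*(-4))*(-5))*J(4) = (((4*(-5))*(-4))*(-5))*0 = (-20*(-4)*(-5))*0 = (80*(-5))*0 = -400*0 = 0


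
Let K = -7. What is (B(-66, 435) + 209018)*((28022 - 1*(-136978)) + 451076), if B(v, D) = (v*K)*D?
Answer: 252583767088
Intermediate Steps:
B(v, D) = -7*D*v (B(v, D) = (v*(-7))*D = (-7*v)*D = -7*D*v)
(B(-66, 435) + 209018)*((28022 - 1*(-136978)) + 451076) = (-7*435*(-66) + 209018)*((28022 - 1*(-136978)) + 451076) = (200970 + 209018)*((28022 + 136978) + 451076) = 409988*(165000 + 451076) = 409988*616076 = 252583767088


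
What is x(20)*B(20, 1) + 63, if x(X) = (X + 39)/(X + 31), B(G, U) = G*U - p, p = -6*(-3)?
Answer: 3331/51 ≈ 65.314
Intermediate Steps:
p = 18
B(G, U) = -18 + G*U (B(G, U) = G*U - 1*18 = G*U - 18 = -18 + G*U)
x(X) = (39 + X)/(31 + X)
x(20)*B(20, 1) + 63 = ((39 + 20)/(31 + 20))*(-18 + 20*1) + 63 = (59/51)*(-18 + 20) + 63 = ((1/51)*59)*2 + 63 = (59/51)*2 + 63 = 118/51 + 63 = 3331/51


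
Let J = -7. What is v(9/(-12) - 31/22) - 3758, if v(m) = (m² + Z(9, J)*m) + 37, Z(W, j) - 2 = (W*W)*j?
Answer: -4833131/1936 ≈ -2496.5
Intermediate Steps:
Z(W, j) = 2 + j*W² (Z(W, j) = 2 + (W*W)*j = 2 + W²*j = 2 + j*W²)
v(m) = 37 + m² - 565*m (v(m) = (m² + (2 - 7*9²)*m) + 37 = (m² + (2 - 7*81)*m) + 37 = (m² + (2 - 567)*m) + 37 = (m² - 565*m) + 37 = 37 + m² - 565*m)
v(9/(-12) - 31/22) - 3758 = (37 + (9/(-12) - 31/22)² - 565*(9/(-12) - 31/22)) - 3758 = (37 + (9*(-1/12) - 31*1/22)² - 565*(9*(-1/12) - 31*1/22)) - 3758 = (37 + (-¾ - 31/22)² - 565*(-¾ - 31/22)) - 3758 = (37 + (-95/44)² - 565*(-95/44)) - 3758 = (37 + 9025/1936 + 53675/44) - 3758 = 2442357/1936 - 3758 = -4833131/1936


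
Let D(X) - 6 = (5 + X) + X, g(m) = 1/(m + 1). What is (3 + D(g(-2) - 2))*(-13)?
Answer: -104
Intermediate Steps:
g(m) = 1/(1 + m)
D(X) = 11 + 2*X (D(X) = 6 + ((5 + X) + X) = 6 + (5 + 2*X) = 11 + 2*X)
(3 + D(g(-2) - 2))*(-13) = (3 + (11 + 2*(1/(1 - 2) - 2)))*(-13) = (3 + (11 + 2*(1/(-1) - 2)))*(-13) = (3 + (11 + 2*(-1 - 2)))*(-13) = (3 + (11 + 2*(-3)))*(-13) = (3 + (11 - 6))*(-13) = (3 + 5)*(-13) = 8*(-13) = -104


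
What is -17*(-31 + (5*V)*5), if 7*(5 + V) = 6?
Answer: 16014/7 ≈ 2287.7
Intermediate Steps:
V = -29/7 (V = -5 + (⅐)*6 = -5 + 6/7 = -29/7 ≈ -4.1429)
-17*(-31 + (5*V)*5) = -17*(-31 + (5*(-29/7))*5) = -17*(-31 - 145/7*5) = -17*(-31 - 725/7) = -17*(-942/7) = 16014/7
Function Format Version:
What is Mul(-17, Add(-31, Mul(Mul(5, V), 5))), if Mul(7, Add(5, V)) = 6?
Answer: Rational(16014, 7) ≈ 2287.7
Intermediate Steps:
V = Rational(-29, 7) (V = Add(-5, Mul(Rational(1, 7), 6)) = Add(-5, Rational(6, 7)) = Rational(-29, 7) ≈ -4.1429)
Mul(-17, Add(-31, Mul(Mul(5, V), 5))) = Mul(-17, Add(-31, Mul(Mul(5, Rational(-29, 7)), 5))) = Mul(-17, Add(-31, Mul(Rational(-145, 7), 5))) = Mul(-17, Add(-31, Rational(-725, 7))) = Mul(-17, Rational(-942, 7)) = Rational(16014, 7)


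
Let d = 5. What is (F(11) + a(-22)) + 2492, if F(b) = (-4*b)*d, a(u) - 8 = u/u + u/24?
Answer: 27361/12 ≈ 2280.1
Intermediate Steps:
a(u) = 9 + u/24 (a(u) = 8 + (u/u + u/24) = 8 + (1 + u*(1/24)) = 8 + (1 + u/24) = 9 + u/24)
F(b) = -20*b (F(b) = -4*b*5 = -20*b)
(F(11) + a(-22)) + 2492 = (-20*11 + (9 + (1/24)*(-22))) + 2492 = (-220 + (9 - 11/12)) + 2492 = (-220 + 97/12) + 2492 = -2543/12 + 2492 = 27361/12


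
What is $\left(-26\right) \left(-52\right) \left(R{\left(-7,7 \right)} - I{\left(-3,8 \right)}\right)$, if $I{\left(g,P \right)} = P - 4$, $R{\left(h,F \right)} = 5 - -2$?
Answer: $4056$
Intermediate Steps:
$R{\left(h,F \right)} = 7$ ($R{\left(h,F \right)} = 5 + 2 = 7$)
$I{\left(g,P \right)} = -4 + P$
$\left(-26\right) \left(-52\right) \left(R{\left(-7,7 \right)} - I{\left(-3,8 \right)}\right) = \left(-26\right) \left(-52\right) \left(7 - \left(-4 + 8\right)\right) = 1352 \left(7 - 4\right) = 1352 \cdot 3 = 4056$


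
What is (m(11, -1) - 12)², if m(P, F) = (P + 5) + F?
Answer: 9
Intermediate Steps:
m(P, F) = 5 + F + P (m(P, F) = (5 + P) + F = 5 + F + P)
(m(11, -1) - 12)² = ((5 - 1 + 11) - 12)² = (15 - 12)² = 3² = 9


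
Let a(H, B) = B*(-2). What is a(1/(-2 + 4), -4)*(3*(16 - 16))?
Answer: 0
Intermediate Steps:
a(H, B) = -2*B
a(1/(-2 + 4), -4)*(3*(16 - 16)) = (-2*(-4))*(3*(16 - 16)) = 8*(3*0) = 8*0 = 0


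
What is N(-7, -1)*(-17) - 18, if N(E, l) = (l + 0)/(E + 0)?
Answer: -143/7 ≈ -20.429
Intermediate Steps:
N(E, l) = l/E
N(-7, -1)*(-17) - 18 = -1/(-7)*(-17) - 18 = -1*(-⅐)*(-17) - 18 = (⅐)*(-17) - 18 = -17/7 - 18 = -143/7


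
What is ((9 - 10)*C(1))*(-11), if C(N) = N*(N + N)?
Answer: 22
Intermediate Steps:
C(N) = 2*N² (C(N) = N*(2*N) = 2*N²)
((9 - 10)*C(1))*(-11) = ((9 - 10)*(2*1²))*(-11) = -2*(-11) = 22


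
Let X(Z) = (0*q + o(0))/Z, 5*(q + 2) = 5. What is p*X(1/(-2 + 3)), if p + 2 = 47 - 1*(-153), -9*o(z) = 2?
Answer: -44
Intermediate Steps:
o(z) = -2/9 (o(z) = -⅑*2 = -2/9)
q = -1 (q = -2 + (⅕)*5 = -2 + 1 = -1)
X(Z) = -2/(9*Z) (X(Z) = (0*(-1) - 2/9)/Z = (0 - 2/9)/Z = -2/(9*Z))
p = 198 (p = -2 + (47 - 1*(-153)) = -2 + (47 + 153) = -2 + 200 = 198)
p*X(1/(-2 + 3)) = 198*(-2/(9*(1/(-2 + 3)))) = 198*(-2/(9*(1/1))) = 198*(-2/9/1) = 198*(-2/9*1) = 198*(-2/9) = -44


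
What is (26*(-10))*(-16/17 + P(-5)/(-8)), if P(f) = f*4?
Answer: -6890/17 ≈ -405.29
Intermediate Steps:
P(f) = 4*f
(26*(-10))*(-16/17 + P(-5)/(-8)) = (26*(-10))*(-16/17 + (4*(-5))/(-8)) = -260*(-16*1/17 - 20*(-⅛)) = -260*(-16/17 + 5/2) = -260*53/34 = -6890/17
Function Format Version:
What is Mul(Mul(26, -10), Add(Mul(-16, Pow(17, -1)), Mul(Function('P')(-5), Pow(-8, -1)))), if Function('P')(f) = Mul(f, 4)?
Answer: Rational(-6890, 17) ≈ -405.29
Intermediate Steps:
Function('P')(f) = Mul(4, f)
Mul(Mul(26, -10), Add(Mul(-16, Pow(17, -1)), Mul(Function('P')(-5), Pow(-8, -1)))) = Mul(Mul(26, -10), Add(Mul(-16, Pow(17, -1)), Mul(Mul(4, -5), Pow(-8, -1)))) = Mul(-260, Add(Mul(-16, Rational(1, 17)), Mul(-20, Rational(-1, 8)))) = Mul(-260, Add(Rational(-16, 17), Rational(5, 2))) = Mul(-260, Rational(53, 34)) = Rational(-6890, 17)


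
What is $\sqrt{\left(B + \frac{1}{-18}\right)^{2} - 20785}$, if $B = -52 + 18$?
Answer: $\frac{i \sqrt{6358571}}{18} \approx 140.09 i$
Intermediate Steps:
$B = -34$
$\sqrt{\left(B + \frac{1}{-18}\right)^{2} - 20785} = \sqrt{\left(-34 + \frac{1}{-18}\right)^{2} - 20785} = \sqrt{\left(-34 - \frac{1}{18}\right)^{2} - 20785} = \sqrt{\left(- \frac{613}{18}\right)^{2} - 20785} = \sqrt{\frac{375769}{324} - 20785} = \sqrt{- \frac{6358571}{324}} = \frac{i \sqrt{6358571}}{18}$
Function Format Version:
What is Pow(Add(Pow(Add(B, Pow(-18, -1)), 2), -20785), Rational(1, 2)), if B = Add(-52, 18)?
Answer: Mul(Rational(1, 18), I, Pow(6358571, Rational(1, 2))) ≈ Mul(140.09, I)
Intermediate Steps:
B = -34
Pow(Add(Pow(Add(B, Pow(-18, -1)), 2), -20785), Rational(1, 2)) = Pow(Add(Pow(Add(-34, Pow(-18, -1)), 2), -20785), Rational(1, 2)) = Pow(Add(Pow(Add(-34, Rational(-1, 18)), 2), -20785), Rational(1, 2)) = Pow(Add(Pow(Rational(-613, 18), 2), -20785), Rational(1, 2)) = Pow(Add(Rational(375769, 324), -20785), Rational(1, 2)) = Pow(Rational(-6358571, 324), Rational(1, 2)) = Mul(Rational(1, 18), I, Pow(6358571, Rational(1, 2)))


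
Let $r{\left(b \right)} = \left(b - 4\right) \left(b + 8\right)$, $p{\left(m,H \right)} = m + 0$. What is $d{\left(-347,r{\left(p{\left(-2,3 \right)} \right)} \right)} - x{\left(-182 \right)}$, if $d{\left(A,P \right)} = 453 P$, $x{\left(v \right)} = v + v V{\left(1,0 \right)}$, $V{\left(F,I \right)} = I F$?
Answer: $-16126$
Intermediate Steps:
$p{\left(m,H \right)} = m$
$V{\left(F,I \right)} = F I$
$r{\left(b \right)} = \left(-4 + b\right) \left(8 + b\right)$
$x{\left(v \right)} = v$ ($x{\left(v \right)} = v + v 1 \cdot 0 = v + v 0 = v + 0 = v$)
$d{\left(-347,r{\left(p{\left(-2,3 \right)} \right)} \right)} - x{\left(-182 \right)} = 453 \left(-32 + \left(-2\right)^{2} + 4 \left(-2\right)\right) - -182 = 453 \left(-32 + 4 - 8\right) + 182 = 453 \left(-36\right) + 182 = -16308 + 182 = -16126$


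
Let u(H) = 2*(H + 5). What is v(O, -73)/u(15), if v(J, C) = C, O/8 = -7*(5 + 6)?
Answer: -73/40 ≈ -1.8250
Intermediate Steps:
O = -616 (O = 8*(-7*(5 + 6)) = 8*(-7*11) = 8*(-77) = -616)
u(H) = 10 + 2*H (u(H) = 2*(5 + H) = 10 + 2*H)
v(O, -73)/u(15) = -73/(10 + 2*15) = -73/(10 + 30) = -73/40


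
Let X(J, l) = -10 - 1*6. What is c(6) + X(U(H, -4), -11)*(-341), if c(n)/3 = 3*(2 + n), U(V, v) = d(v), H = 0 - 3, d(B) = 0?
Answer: 5528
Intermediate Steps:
H = -3
U(V, v) = 0
X(J, l) = -16 (X(J, l) = -10 - 6 = -16)
c(n) = 18 + 9*n (c(n) = 3*(3*(2 + n)) = 3*(6 + 3*n) = 18 + 9*n)
c(6) + X(U(H, -4), -11)*(-341) = (18 + 9*6) - 16*(-341) = (18 + 54) + 5456 = 72 + 5456 = 5528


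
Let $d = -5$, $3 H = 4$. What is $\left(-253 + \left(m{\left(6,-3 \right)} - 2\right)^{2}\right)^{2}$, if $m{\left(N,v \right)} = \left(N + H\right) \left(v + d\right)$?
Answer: $\frac{951537409}{81} \approx 1.1747 \cdot 10^{7}$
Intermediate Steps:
$H = \frac{4}{3}$ ($H = \frac{1}{3} \cdot 4 = \frac{4}{3} \approx 1.3333$)
$m{\left(N,v \right)} = \left(-5 + v\right) \left(\frac{4}{3} + N\right)$ ($m{\left(N,v \right)} = \left(N + \frac{4}{3}\right) \left(v - 5\right) = \left(\frac{4}{3} + N\right) \left(-5 + v\right) = \left(-5 + v\right) \left(\frac{4}{3} + N\right)$)
$\left(-253 + \left(m{\left(6,-3 \right)} - 2\right)^{2}\right)^{2} = \left(-253 + \left(\left(- \frac{20}{3} - 30 + \frac{4}{3} \left(-3\right) + 6 \left(-3\right)\right) - 2\right)^{2}\right)^{2} = \left(-253 + \left(\left(- \frac{20}{3} - 30 - 4 - 18\right) - 2\right)^{2}\right)^{2} = \left(-253 + \left(- \frac{176}{3} - 2\right)^{2}\right)^{2} = \left(-253 + \left(- \frac{182}{3}\right)^{2}\right)^{2} = \left(-253 + \frac{33124}{9}\right)^{2} = \left(\frac{30847}{9}\right)^{2} = \frac{951537409}{81}$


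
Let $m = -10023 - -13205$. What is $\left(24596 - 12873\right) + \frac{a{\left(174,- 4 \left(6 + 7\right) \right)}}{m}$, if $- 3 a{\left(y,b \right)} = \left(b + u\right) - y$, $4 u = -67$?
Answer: $\frac{447632003}{38184} \approx 11723.0$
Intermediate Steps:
$u = - \frac{67}{4}$ ($u = \frac{1}{4} \left(-67\right) = - \frac{67}{4} \approx -16.75$)
$m = 3182$ ($m = -10023 + 13205 = 3182$)
$a{\left(y,b \right)} = \frac{67}{12} - \frac{b}{3} + \frac{y}{3}$ ($a{\left(y,b \right)} = - \frac{\left(b - \frac{67}{4}\right) - y}{3} = - \frac{\left(- \frac{67}{4} + b\right) - y}{3} = - \frac{- \frac{67}{4} + b - y}{3} = \frac{67}{12} - \frac{b}{3} + \frac{y}{3}$)
$\left(24596 - 12873\right) + \frac{a{\left(174,- 4 \left(6 + 7\right) \right)}}{m} = \left(24596 - 12873\right) + \frac{\frac{67}{12} - \frac{\left(-4\right) \left(6 + 7\right)}{3} + \frac{1}{3} \cdot 174}{3182} = 11723 + \left(\frac{67}{12} - \frac{\left(-4\right) 13}{3} + 58\right) \frac{1}{3182} = 11723 + \left(\frac{67}{12} - - \frac{52}{3} + 58\right) \frac{1}{3182} = 11723 + \left(\frac{67}{12} + \frac{52}{3} + 58\right) \frac{1}{3182} = 11723 + \frac{971}{12} \cdot \frac{1}{3182} = 11723 + \frac{971}{38184} = \frac{447632003}{38184}$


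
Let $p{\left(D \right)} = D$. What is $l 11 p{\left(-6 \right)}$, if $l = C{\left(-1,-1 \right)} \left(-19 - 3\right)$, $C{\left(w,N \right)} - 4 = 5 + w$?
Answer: $11616$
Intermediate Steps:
$C{\left(w,N \right)} = 9 + w$ ($C{\left(w,N \right)} = 4 + \left(5 + w\right) = 9 + w$)
$l = -176$ ($l = \left(9 - 1\right) \left(-19 - 3\right) = 8 \left(-22\right) = -176$)
$l 11 p{\left(-6 \right)} = \left(-176\right) 11 \left(-6\right) = \left(-1936\right) \left(-6\right) = 11616$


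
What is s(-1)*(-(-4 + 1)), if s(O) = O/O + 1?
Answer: 6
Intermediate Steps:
s(O) = 2 (s(O) = 1 + 1 = 2)
s(-1)*(-(-4 + 1)) = 2*(-(-4 + 1)) = 2*(-1*(-3)) = 2*3 = 6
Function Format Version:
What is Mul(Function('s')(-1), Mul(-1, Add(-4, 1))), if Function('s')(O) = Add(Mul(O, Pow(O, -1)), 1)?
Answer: 6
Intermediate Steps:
Function('s')(O) = 2 (Function('s')(O) = Add(1, 1) = 2)
Mul(Function('s')(-1), Mul(-1, Add(-4, 1))) = Mul(2, Mul(-1, Add(-4, 1))) = Mul(2, Mul(-1, -3)) = Mul(2, 3) = 6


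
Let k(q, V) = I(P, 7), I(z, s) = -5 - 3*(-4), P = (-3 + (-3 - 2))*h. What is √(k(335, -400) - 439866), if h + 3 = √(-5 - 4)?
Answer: I*√439859 ≈ 663.22*I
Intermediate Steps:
h = -3 + 3*I (h = -3 + √(-5 - 4) = -3 + √(-9) = -3 + 3*I ≈ -3.0 + 3.0*I)
P = 24 - 24*I (P = (-3 + (-3 - 2))*(-3 + 3*I) = (-3 - 5)*(-3 + 3*I) = -8*(-3 + 3*I) = 24 - 24*I ≈ 24.0 - 24.0*I)
I(z, s) = 7 (I(z, s) = -5 + 12 = 7)
k(q, V) = 7
√(k(335, -400) - 439866) = √(7 - 439866) = √(-439859) = I*√439859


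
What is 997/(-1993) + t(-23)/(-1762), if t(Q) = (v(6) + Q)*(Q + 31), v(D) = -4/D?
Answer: -2069059/5267499 ≈ -0.39280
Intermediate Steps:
t(Q) = (31 + Q)*(-⅔ + Q) (t(Q) = (-4/6 + Q)*(Q + 31) = (-4*⅙ + Q)*(31 + Q) = (-⅔ + Q)*(31 + Q) = (31 + Q)*(-⅔ + Q))
997/(-1993) + t(-23)/(-1762) = 997/(-1993) + (-62/3 + (-23)² + (91/3)*(-23))/(-1762) = 997*(-1/1993) + (-62/3 + 529 - 2093/3)*(-1/1762) = -997/1993 - 568/3*(-1/1762) = -997/1993 + 284/2643 = -2069059/5267499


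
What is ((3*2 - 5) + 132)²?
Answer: 17689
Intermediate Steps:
((3*2 - 5) + 132)² = ((6 - 5) + 132)² = (1 + 132)² = 133² = 17689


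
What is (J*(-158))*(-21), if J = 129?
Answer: 428022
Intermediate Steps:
(J*(-158))*(-21) = (129*(-158))*(-21) = -20382*(-21) = 428022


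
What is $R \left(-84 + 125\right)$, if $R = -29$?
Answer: $-1189$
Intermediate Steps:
$R \left(-84 + 125\right) = - 29 \left(-84 + 125\right) = \left(-29\right) 41 = -1189$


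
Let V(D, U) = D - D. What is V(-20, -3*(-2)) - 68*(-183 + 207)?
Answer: -1632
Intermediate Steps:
V(D, U) = 0
V(-20, -3*(-2)) - 68*(-183 + 207) = 0 - 68*(-183 + 207) = 0 - 68*24 = 0 - 1632 = -1632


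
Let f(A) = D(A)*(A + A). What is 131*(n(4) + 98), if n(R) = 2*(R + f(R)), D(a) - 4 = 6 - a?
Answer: 26462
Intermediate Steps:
D(a) = 10 - a (D(a) = 4 + (6 - a) = 10 - a)
f(A) = 2*A*(10 - A) (f(A) = (10 - A)*(A + A) = (10 - A)*(2*A) = 2*A*(10 - A))
n(R) = 2*R + 4*R*(10 - R) (n(R) = 2*(R + 2*R*(10 - R)) = 2*R + 4*R*(10 - R))
131*(n(4) + 98) = 131*(2*4*(21 - 2*4) + 98) = 131*(2*4*(21 - 8) + 98) = 131*(2*4*13 + 98) = 131*(104 + 98) = 131*202 = 26462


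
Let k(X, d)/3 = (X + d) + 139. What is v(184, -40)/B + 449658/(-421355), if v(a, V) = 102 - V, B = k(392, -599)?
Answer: -6889211/3907110 ≈ -1.7633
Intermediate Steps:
k(X, d) = 417 + 3*X + 3*d (k(X, d) = 3*((X + d) + 139) = 3*(139 + X + d) = 417 + 3*X + 3*d)
B = -204 (B = 417 + 3*392 + 3*(-599) = 417 + 1176 - 1797 = -204)
v(184, -40)/B + 449658/(-421355) = (102 - 1*(-40))/(-204) + 449658/(-421355) = (102 + 40)*(-1/204) + 449658*(-1/421355) = 142*(-1/204) - 40878/38305 = -71/102 - 40878/38305 = -6889211/3907110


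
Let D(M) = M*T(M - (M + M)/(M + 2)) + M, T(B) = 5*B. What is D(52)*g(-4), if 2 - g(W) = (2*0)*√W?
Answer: 705848/27 ≈ 26143.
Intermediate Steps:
g(W) = 2 (g(W) = 2 - 2*0*√W = 2 - 0*√W = 2 - 1*0 = 2 + 0 = 2)
D(M) = M + M*(5*M - 10*M/(2 + M)) (D(M) = M*(5*(M - (M + M)/(M + 2))) + M = M*(5*(M - 2*M/(2 + M))) + M = M*(5*M - 10*M/(2 + M)) + M = M + M*(5*M - 10*M/(2 + M)))
D(52)*g(-4) = (52*(2 + 52 + 5*52²)/(2 + 52))*2 = (52*(2 + 52 + 5*2704)/54)*2 = (52*(1/54)*(2 + 52 + 13520))*2 = (52*(1/54)*13574)*2 = (352924/27)*2 = 705848/27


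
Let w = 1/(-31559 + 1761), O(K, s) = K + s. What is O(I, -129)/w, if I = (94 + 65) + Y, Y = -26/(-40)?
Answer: -9133087/10 ≈ -9.1331e+5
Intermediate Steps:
Y = 13/20 (Y = -26*(-1/40) = 13/20 ≈ 0.65000)
I = 3193/20 (I = (94 + 65) + 13/20 = 159 + 13/20 = 3193/20 ≈ 159.65)
w = -1/29798 (w = 1/(-29798) = -1/29798 ≈ -3.3559e-5)
O(I, -129)/w = (3193/20 - 129)/(-1/29798) = (613/20)*(-29798) = -9133087/10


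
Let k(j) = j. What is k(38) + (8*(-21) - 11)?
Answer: -141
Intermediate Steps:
k(38) + (8*(-21) - 11) = 38 + (8*(-21) - 11) = 38 + (-168 - 11) = 38 - 179 = -141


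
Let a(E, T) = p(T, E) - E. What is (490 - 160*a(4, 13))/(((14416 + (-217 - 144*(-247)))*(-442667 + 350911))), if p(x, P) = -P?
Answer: -295/761070142 ≈ -3.8761e-7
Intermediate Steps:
a(E, T) = -2*E (a(E, T) = -E - E = -2*E)
(490 - 160*a(4, 13))/(((14416 + (-217 - 144*(-247)))*(-442667 + 350911))) = (490 - (-320)*4)/(((14416 + (-217 - 144*(-247)))*(-442667 + 350911))) = (490 - 160*(-8))/(((14416 + (-217 + 35568))*(-91756))) = (490 + 1280)/(((14416 + 35351)*(-91756))) = 1770/((49767*(-91756))) = 1770/(-4566420852) = 1770*(-1/4566420852) = -295/761070142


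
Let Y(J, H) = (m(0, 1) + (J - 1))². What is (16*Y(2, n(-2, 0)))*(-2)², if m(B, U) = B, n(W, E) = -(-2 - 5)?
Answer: 64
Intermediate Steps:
n(W, E) = 7 (n(W, E) = -1*(-7) = 7)
Y(J, H) = (-1 + J)² (Y(J, H) = (0 + (J - 1))² = (0 + (-1 + J))² = (-1 + J)²)
(16*Y(2, n(-2, 0)))*(-2)² = (16*(-1 + 2)²)*(-2)² = (16*1²)*4 = (16*1)*4 = 16*4 = 64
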